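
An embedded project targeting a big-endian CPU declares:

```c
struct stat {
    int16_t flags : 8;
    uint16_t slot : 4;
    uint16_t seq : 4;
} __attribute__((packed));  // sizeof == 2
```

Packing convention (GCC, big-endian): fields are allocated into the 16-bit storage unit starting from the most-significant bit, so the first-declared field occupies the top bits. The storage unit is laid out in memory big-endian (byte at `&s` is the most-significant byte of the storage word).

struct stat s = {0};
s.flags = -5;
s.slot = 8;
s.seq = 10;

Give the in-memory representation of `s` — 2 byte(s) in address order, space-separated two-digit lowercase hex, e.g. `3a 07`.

[8+:8] flags=-5 & 0xff = 0xfb; word=0xfb00
[4+:4] slot=8 & 0xf = 0x8; word=0xfb80
[0+:4] seq=10 & 0xf = 0xa; word=0xfb8a
word = 0xfb8a → big-endian bytes:
  [0]=0xfb  [1]=0x8a

fb 8a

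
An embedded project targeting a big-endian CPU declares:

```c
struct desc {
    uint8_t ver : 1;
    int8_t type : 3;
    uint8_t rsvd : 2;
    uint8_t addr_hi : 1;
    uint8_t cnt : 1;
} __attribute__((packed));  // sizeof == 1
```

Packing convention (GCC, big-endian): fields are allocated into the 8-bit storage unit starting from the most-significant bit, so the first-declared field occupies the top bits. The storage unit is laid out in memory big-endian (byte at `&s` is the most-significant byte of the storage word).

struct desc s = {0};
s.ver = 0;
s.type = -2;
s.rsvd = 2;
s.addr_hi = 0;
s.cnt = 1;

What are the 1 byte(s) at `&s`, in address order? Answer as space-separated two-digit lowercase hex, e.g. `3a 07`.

69

ver:1 = 0 → 0x0 << 7 → word 0x00
type:3 = -2 → 0x6 << 4 → word 0x60
rsvd:2 = 2 → 0x2 << 2 → word 0x68
addr_hi:1 = 0 → 0x0 << 1 → word 0x68
cnt:1 = 1 → 0x1 << 0 → word 0x69
word = 0x69 → big-endian bytes:
  [0]=0x69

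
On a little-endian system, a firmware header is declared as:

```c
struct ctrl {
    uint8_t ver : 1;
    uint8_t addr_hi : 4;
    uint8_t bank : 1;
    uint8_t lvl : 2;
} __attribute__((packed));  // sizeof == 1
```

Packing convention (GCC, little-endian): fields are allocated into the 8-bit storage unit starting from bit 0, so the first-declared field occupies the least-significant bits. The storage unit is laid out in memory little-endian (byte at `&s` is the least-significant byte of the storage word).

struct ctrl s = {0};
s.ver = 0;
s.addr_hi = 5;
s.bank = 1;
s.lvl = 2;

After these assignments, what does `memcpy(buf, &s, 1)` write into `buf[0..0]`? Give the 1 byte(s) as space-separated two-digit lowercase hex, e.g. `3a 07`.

ver:1 = 0 → 0x0 << 0 → word 0x00
addr_hi:4 = 5 → 0x5 << 1 → word 0x0a
bank:1 = 1 → 0x1 << 5 → word 0x2a
lvl:2 = 2 → 0x2 << 6 → word 0xaa
word = 0xaa → little-endian bytes:
  [0]=0xaa

aa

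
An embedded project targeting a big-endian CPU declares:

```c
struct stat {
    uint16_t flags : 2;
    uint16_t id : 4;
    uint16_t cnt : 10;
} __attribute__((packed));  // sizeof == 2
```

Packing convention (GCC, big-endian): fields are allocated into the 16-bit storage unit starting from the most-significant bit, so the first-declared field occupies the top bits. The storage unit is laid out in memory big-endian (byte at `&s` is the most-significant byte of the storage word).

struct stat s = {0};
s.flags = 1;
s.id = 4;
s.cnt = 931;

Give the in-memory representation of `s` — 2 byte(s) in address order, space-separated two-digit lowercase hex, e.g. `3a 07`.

53 a3

[14+:2] flags=1 & 0x3 = 0x1; word=0x4000
[10+:4] id=4 & 0xf = 0x4; word=0x5000
[0+:10] cnt=931 & 0x3ff = 0x3a3; word=0x53a3
word = 0x53a3 → big-endian bytes:
  [0]=0x53  [1]=0xa3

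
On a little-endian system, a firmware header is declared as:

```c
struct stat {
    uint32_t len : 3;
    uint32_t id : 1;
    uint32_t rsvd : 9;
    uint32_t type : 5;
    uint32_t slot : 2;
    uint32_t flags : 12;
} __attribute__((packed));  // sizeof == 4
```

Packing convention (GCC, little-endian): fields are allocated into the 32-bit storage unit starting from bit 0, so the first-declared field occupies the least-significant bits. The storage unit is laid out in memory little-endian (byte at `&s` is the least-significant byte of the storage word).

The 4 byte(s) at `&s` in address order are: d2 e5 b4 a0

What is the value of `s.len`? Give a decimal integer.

2

[0]=0xd2 [1]=0xe5 [2]=0xb4 [3]=0xa0 (little-endian) → word 0xa0b4e5d2
len [0+:3] = (word>>0) & 0x7 = 2  ←
id [3+:1] = (word>>3) & 0x1 = 0
rsvd [4+:9] = (word>>4) & 0x1ff = 93
type [13+:5] = (word>>13) & 0x1f = 7
slot [18+:2] = (word>>18) & 0x3 = 1
flags [20+:12] = (word>>20) & 0xfff = 2571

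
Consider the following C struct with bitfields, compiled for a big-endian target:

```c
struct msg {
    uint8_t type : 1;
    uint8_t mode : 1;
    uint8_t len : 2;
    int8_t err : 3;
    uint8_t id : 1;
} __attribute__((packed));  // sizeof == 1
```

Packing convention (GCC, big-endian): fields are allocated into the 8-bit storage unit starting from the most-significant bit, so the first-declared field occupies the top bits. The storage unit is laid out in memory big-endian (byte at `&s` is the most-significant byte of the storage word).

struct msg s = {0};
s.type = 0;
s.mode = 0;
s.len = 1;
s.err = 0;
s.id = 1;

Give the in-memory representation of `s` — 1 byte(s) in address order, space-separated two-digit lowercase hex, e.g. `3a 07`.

[7+:1] type=0 & 0x1 = 0x0; word=0x00
[6+:1] mode=0 & 0x1 = 0x0; word=0x00
[4+:2] len=1 & 0x3 = 0x1; word=0x10
[1+:3] err=0 & 0x7 = 0x0; word=0x10
[0+:1] id=1 & 0x1 = 0x1; word=0x11
word = 0x11 → big-endian bytes:
  [0]=0x11

11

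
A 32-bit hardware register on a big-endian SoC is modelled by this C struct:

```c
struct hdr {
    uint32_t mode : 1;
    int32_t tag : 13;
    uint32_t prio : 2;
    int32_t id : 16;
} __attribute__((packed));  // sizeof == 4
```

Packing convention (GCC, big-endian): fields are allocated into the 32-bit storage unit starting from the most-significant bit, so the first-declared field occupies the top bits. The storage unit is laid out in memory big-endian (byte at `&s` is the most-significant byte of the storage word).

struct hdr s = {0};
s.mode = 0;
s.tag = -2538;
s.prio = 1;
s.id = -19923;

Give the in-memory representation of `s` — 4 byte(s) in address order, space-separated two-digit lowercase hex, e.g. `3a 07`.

mode (1b) val=0 bits=0x0 at bit 31: 0x00000000
tag (13b) val=-2538 bits=0x1616 at bit 18: 0x58580000
prio (2b) val=1 bits=0x1 at bit 16: 0x58590000
id (16b) val=-19923 bits=0xb22d at bit 0: 0x5859b22d
word = 0x5859b22d → big-endian bytes:
  [0]=0x58  [1]=0x59  [2]=0xb2  [3]=0x2d

58 59 b2 2d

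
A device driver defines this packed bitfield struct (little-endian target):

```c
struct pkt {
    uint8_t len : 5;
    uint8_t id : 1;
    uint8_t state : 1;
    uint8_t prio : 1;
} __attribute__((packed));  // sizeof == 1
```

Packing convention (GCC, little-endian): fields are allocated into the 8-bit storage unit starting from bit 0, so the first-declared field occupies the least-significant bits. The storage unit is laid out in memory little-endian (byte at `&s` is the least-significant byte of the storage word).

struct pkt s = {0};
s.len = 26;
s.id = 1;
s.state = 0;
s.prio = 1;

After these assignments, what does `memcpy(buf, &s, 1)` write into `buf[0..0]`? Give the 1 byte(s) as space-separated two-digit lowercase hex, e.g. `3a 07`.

len (5b) val=26 bits=0x1a at bit 0: 0x1a
id (1b) val=1 bits=0x1 at bit 5: 0x3a
state (1b) val=0 bits=0x0 at bit 6: 0x3a
prio (1b) val=1 bits=0x1 at bit 7: 0xba
word = 0xba → little-endian bytes:
  [0]=0xba

ba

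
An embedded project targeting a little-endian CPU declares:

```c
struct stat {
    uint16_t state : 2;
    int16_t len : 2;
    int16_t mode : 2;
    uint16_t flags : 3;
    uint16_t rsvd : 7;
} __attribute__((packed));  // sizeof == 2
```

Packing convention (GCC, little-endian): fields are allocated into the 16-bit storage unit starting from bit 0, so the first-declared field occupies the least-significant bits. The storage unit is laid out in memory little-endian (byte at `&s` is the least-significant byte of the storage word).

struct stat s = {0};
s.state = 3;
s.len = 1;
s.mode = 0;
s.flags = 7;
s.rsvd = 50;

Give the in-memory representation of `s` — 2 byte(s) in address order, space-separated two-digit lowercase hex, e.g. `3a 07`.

[0+:2] state=3 & 0x3 = 0x3; word=0x0003
[2+:2] len=1 & 0x3 = 0x1; word=0x0007
[4+:2] mode=0 & 0x3 = 0x0; word=0x0007
[6+:3] flags=7 & 0x7 = 0x7; word=0x01c7
[9+:7] rsvd=50 & 0x7f = 0x32; word=0x65c7
word = 0x65c7 → little-endian bytes:
  [0]=0xc7  [1]=0x65

c7 65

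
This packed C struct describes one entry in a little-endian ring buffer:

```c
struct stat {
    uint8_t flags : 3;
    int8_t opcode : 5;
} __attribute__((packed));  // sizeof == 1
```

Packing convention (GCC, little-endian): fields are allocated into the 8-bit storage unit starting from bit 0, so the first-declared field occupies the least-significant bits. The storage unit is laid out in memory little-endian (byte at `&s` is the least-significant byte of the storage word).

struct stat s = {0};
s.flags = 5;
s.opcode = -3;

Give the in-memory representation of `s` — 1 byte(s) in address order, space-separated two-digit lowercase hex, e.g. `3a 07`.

ed

flags (3b) val=5 bits=0x5 at bit 0: 0x05
opcode (5b) val=-3 bits=0x1d at bit 3: 0xed
word = 0xed → little-endian bytes:
  [0]=0xed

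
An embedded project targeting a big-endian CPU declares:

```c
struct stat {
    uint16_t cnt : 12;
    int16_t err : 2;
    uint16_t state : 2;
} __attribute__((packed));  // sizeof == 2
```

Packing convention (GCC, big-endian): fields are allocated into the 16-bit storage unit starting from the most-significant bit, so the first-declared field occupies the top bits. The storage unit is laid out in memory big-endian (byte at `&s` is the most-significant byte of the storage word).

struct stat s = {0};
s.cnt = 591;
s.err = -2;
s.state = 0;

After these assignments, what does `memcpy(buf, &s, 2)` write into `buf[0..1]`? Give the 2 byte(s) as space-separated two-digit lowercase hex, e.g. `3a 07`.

[4+:12] cnt=591 & 0xfff = 0x24f; word=0x24f0
[2+:2] err=-2 & 0x3 = 0x2; word=0x24f8
[0+:2] state=0 & 0x3 = 0x0; word=0x24f8
word = 0x24f8 → big-endian bytes:
  [0]=0x24  [1]=0xf8

24 f8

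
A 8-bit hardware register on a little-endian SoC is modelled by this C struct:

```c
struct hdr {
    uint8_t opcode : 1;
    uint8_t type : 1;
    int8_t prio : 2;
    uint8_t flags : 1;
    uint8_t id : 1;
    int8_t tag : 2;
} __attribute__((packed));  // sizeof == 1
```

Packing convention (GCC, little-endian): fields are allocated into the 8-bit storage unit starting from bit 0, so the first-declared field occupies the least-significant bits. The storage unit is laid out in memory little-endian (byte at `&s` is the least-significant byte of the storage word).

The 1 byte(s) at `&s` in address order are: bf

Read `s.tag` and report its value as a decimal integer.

-2

[0]=0xbf (little-endian) → word 0xbf
opcode [0+:1] = (word>>0) & 0x1 = 1
type [1+:1] = (word>>1) & 0x1 = 1
prio [2+:2] = (word>>2) & 0x3 = 3
flags [4+:1] = (word>>4) & 0x1 = 1
id [5+:1] = (word>>5) & 0x1 = 1
tag [6+:2] = (word>>6) & 0x3 = 2  ←
tag signed 2b, MSB=1: 2 - 4 = -2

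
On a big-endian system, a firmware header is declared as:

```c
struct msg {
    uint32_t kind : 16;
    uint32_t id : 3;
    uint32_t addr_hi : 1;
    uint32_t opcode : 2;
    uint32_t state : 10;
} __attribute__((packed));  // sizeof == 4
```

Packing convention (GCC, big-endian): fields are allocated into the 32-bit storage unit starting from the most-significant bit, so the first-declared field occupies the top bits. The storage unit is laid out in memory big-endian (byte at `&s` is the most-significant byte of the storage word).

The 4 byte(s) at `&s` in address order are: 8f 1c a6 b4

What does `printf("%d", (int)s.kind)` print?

[0]=0x8f [1]=0x1c [2]=0xa6 [3]=0xb4 (big-endian) → word 0x8f1ca6b4
kind [16+:16] = (word>>16) & 0xffff = 36636  ←
id [13+:3] = (word>>13) & 0x7 = 5
addr_hi [12+:1] = (word>>12) & 0x1 = 0
opcode [10+:2] = (word>>10) & 0x3 = 1
state [0+:10] = (word>>0) & 0x3ff = 692

36636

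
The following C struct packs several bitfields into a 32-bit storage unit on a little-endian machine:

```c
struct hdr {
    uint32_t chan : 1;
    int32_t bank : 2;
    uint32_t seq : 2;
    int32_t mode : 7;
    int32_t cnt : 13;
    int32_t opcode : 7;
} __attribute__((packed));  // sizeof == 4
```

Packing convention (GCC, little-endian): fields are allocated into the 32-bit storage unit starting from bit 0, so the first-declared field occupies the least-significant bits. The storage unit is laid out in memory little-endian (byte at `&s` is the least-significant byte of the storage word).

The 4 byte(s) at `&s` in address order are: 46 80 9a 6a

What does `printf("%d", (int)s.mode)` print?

[0]=0x46 [1]=0x80 [2]=0x9a [3]=0x6a (little-endian) → word 0x6a9a8046
chan:1 @ bit 0 → (0x6a9a8046>>0)&0x1 = 0x0
bank:2 @ bit 1 → (0x6a9a8046>>1)&0x3 = 0x3
seq:2 @ bit 3 → (0x6a9a8046>>3)&0x3 = 0x0
mode:7 @ bit 5 → (0x6a9a8046>>5)&0x7f = 0x2  ←
cnt:13 @ bit 12 → (0x6a9a8046>>12)&0x1fff = 0x9a8
opcode:7 @ bit 25 → (0x6a9a8046>>25)&0x7f = 0x35
mode signed 7b, MSB=0: value = 2

2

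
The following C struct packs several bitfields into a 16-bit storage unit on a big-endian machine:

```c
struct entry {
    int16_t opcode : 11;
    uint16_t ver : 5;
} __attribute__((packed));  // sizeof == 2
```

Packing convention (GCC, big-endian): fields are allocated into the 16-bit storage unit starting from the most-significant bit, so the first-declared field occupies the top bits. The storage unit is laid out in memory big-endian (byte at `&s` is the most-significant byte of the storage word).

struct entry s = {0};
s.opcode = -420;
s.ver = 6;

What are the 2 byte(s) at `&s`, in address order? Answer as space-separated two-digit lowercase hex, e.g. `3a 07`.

opcode:11 = -420 → 0x65c << 5 → word 0xcb80
ver:5 = 6 → 0x6 << 0 → word 0xcb86
word = 0xcb86 → big-endian bytes:
  [0]=0xcb  [1]=0x86

cb 86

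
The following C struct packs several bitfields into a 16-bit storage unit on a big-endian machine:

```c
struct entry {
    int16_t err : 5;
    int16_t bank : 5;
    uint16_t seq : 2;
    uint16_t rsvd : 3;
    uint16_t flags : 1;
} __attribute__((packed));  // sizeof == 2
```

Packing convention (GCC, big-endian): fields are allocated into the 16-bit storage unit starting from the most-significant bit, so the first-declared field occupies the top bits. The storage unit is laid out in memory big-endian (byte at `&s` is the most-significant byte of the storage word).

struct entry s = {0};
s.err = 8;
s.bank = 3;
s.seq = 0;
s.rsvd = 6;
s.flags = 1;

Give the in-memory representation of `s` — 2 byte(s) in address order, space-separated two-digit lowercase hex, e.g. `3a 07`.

40 cd

[11+:5] err=8 & 0x1f = 0x8; word=0x4000
[6+:5] bank=3 & 0x1f = 0x3; word=0x40c0
[4+:2] seq=0 & 0x3 = 0x0; word=0x40c0
[1+:3] rsvd=6 & 0x7 = 0x6; word=0x40cc
[0+:1] flags=1 & 0x1 = 0x1; word=0x40cd
word = 0x40cd → big-endian bytes:
  [0]=0x40  [1]=0xcd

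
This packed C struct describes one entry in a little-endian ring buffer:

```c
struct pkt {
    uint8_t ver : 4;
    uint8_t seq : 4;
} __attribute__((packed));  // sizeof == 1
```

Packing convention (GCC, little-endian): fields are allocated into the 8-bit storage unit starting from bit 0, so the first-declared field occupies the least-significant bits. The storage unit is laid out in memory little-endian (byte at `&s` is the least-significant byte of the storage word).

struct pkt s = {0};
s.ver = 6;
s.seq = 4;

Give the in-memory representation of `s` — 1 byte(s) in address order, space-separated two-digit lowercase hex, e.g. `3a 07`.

ver:4 = 6 → 0x6 << 0 → word 0x06
seq:4 = 4 → 0x4 << 4 → word 0x46
word = 0x46 → little-endian bytes:
  [0]=0x46

46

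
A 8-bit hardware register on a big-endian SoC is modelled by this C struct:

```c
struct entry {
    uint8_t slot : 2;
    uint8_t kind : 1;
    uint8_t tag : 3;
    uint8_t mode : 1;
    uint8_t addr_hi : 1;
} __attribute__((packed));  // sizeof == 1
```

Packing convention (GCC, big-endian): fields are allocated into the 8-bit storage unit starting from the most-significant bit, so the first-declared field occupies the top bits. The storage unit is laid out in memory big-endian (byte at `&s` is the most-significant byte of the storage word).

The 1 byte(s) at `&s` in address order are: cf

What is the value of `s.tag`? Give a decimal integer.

[0]=0xcf (big-endian) → word 0xcf
slot:2 @ bit 6 → (0xcf>>6)&0x3 = 0x3
kind:1 @ bit 5 → (0xcf>>5)&0x1 = 0x0
tag:3 @ bit 2 → (0xcf>>2)&0x7 = 0x3  ←
mode:1 @ bit 1 → (0xcf>>1)&0x1 = 0x1
addr_hi:1 @ bit 0 → (0xcf>>0)&0x1 = 0x1

3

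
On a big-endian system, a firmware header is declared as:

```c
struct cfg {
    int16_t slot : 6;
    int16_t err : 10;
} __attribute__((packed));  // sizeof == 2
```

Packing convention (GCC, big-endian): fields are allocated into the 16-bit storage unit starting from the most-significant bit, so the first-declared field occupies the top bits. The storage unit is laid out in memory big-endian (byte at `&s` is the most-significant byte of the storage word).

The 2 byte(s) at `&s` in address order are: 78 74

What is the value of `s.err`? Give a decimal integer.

[0]=0x78 [1]=0x74 (big-endian) → word 0x7874
slot [10+:6] = (word>>10) & 0x3f = 30
err [0+:10] = (word>>0) & 0x3ff = 116  ←
err signed 10b, MSB=0: value = 116

116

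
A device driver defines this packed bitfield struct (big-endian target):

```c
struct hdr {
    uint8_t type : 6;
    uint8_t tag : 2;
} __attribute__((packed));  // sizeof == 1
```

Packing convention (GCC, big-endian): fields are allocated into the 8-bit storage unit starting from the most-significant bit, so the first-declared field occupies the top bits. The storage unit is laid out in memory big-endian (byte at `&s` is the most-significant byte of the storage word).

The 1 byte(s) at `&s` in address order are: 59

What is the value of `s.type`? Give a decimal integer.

22

[0]=0x59 (big-endian) → word 0x59
type [2+:6] = (word>>2) & 0x3f = 22  ←
tag [0+:2] = (word>>0) & 0x3 = 1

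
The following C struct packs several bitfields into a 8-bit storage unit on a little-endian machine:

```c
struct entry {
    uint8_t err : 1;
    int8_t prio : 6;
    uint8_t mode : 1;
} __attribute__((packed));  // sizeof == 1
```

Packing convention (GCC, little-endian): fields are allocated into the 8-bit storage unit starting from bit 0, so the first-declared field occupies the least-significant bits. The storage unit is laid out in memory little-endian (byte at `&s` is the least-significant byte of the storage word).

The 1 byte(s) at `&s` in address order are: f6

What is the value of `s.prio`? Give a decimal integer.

[0]=0xf6 (little-endian) → word 0xf6
err:1 @ bit 0 → (0xf6>>0)&0x1 = 0x0
prio:6 @ bit 1 → (0xf6>>1)&0x3f = 0x3b  ←
mode:1 @ bit 7 → (0xf6>>7)&0x1 = 0x1
prio signed 6b, MSB=1: 59 - 64 = -5

-5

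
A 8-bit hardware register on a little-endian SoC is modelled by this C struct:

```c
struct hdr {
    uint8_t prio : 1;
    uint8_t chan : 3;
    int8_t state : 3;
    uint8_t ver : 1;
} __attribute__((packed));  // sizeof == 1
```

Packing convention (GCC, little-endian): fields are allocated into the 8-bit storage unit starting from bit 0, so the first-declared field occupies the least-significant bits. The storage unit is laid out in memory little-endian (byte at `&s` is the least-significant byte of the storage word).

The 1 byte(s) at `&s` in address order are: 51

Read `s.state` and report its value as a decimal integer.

[0]=0x51 (little-endian) → word 0x51
prio [0+:1] = (word>>0) & 0x1 = 1
chan [1+:3] = (word>>1) & 0x7 = 0
state [4+:3] = (word>>4) & 0x7 = 5  ←
ver [7+:1] = (word>>7) & 0x1 = 0
state signed 3b, MSB=1: 5 - 8 = -3

-3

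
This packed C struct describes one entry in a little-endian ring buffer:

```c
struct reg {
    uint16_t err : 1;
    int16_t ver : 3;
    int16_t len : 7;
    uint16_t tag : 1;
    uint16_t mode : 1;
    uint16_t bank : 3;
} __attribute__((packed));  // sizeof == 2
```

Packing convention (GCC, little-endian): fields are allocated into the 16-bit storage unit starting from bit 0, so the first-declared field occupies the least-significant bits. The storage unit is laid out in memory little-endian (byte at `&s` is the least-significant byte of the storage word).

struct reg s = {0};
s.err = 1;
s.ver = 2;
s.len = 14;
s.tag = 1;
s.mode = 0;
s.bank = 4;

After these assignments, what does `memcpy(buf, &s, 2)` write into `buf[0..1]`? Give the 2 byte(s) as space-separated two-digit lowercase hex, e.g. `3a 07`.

e5 88

err (1b) val=1 bits=0x1 at bit 0: 0x0001
ver (3b) val=2 bits=0x2 at bit 1: 0x0005
len (7b) val=14 bits=0xe at bit 4: 0x00e5
tag (1b) val=1 bits=0x1 at bit 11: 0x08e5
mode (1b) val=0 bits=0x0 at bit 12: 0x08e5
bank (3b) val=4 bits=0x4 at bit 13: 0x88e5
word = 0x88e5 → little-endian bytes:
  [0]=0xe5  [1]=0x88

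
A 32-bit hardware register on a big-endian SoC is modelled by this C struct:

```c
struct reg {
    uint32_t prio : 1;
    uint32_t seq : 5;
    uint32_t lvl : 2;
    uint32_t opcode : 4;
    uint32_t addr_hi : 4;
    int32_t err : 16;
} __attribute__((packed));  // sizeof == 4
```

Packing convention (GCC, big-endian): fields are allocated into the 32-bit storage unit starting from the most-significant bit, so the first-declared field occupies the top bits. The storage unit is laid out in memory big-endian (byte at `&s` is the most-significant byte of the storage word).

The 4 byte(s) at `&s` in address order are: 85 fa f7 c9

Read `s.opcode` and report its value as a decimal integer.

[0]=0x85 [1]=0xfa [2]=0xf7 [3]=0xc9 (big-endian) → word 0x85faf7c9
prio:1 @ bit 31 → (0x85faf7c9>>31)&0x1 = 0x1
seq:5 @ bit 26 → (0x85faf7c9>>26)&0x1f = 0x1
lvl:2 @ bit 24 → (0x85faf7c9>>24)&0x3 = 0x1
opcode:4 @ bit 20 → (0x85faf7c9>>20)&0xf = 0xf  ←
addr_hi:4 @ bit 16 → (0x85faf7c9>>16)&0xf = 0xa
err:16 @ bit 0 → (0x85faf7c9>>0)&0xffff = 0xf7c9

15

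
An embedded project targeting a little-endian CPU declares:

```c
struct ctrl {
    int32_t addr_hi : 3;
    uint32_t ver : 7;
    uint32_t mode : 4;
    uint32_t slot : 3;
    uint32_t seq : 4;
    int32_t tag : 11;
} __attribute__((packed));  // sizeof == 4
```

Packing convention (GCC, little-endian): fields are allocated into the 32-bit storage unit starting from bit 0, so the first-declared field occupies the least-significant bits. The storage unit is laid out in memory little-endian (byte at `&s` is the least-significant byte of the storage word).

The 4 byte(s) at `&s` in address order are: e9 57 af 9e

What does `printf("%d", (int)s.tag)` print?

-779

[0]=0xe9 [1]=0x57 [2]=0xaf [3]=0x9e (little-endian) → word 0x9eaf57e9
addr_hi:3 @ bit 0 → (0x9eaf57e9>>0)&0x7 = 0x1
ver:7 @ bit 3 → (0x9eaf57e9>>3)&0x7f = 0x7d
mode:4 @ bit 10 → (0x9eaf57e9>>10)&0xf = 0x5
slot:3 @ bit 14 → (0x9eaf57e9>>14)&0x7 = 0x5
seq:4 @ bit 17 → (0x9eaf57e9>>17)&0xf = 0x7
tag:11 @ bit 21 → (0x9eaf57e9>>21)&0x7ff = 0x4f5  ←
tag signed 11b, MSB=1: 1269 - 2048 = -779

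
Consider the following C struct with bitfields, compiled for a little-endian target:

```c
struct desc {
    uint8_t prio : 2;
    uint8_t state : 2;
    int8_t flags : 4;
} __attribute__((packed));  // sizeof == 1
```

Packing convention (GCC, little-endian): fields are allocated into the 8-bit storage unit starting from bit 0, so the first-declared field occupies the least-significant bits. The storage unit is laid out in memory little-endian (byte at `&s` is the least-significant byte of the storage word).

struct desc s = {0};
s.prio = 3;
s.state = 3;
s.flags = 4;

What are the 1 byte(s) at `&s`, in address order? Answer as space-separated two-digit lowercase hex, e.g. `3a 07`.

4f

prio (2b) val=3 bits=0x3 at bit 0: 0x03
state (2b) val=3 bits=0x3 at bit 2: 0x0f
flags (4b) val=4 bits=0x4 at bit 4: 0x4f
word = 0x4f → little-endian bytes:
  [0]=0x4f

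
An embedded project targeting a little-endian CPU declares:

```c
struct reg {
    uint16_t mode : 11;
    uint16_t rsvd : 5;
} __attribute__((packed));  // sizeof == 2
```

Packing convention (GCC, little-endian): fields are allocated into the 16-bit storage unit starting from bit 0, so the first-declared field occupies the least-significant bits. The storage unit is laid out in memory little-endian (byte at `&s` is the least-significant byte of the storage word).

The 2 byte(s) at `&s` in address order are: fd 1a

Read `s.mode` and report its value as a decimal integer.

765

[0]=0xfd [1]=0x1a (little-endian) → word 0x1afd
mode [0+:11] = (word>>0) & 0x7ff = 765  ←
rsvd [11+:5] = (word>>11) & 0x1f = 3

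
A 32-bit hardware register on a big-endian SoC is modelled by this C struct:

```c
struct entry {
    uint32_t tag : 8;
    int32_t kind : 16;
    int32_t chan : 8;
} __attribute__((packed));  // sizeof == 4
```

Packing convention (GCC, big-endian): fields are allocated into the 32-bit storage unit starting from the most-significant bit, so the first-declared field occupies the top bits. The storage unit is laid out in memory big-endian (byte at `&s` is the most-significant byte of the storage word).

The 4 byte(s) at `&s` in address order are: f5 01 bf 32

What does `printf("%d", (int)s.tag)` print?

245

[0]=0xf5 [1]=0x01 [2]=0xbf [3]=0x32 (big-endian) → word 0xf501bf32
tag:8 @ bit 24 → (0xf501bf32>>24)&0xff = 0xf5  ←
kind:16 @ bit 8 → (0xf501bf32>>8)&0xffff = 0x1bf
chan:8 @ bit 0 → (0xf501bf32>>0)&0xff = 0x32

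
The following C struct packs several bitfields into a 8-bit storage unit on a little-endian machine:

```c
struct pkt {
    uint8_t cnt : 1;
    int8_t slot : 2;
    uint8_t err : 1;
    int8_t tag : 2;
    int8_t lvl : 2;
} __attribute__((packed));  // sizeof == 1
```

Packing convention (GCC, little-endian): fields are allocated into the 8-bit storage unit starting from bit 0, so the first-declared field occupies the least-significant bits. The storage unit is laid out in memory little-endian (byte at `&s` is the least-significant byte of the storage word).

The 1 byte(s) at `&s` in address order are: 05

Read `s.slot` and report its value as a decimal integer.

[0]=0x05 (little-endian) → word 0x05
cnt:1 @ bit 0 → (0x05>>0)&0x1 = 0x1
slot:2 @ bit 1 → (0x05>>1)&0x3 = 0x2  ←
err:1 @ bit 3 → (0x05>>3)&0x1 = 0x0
tag:2 @ bit 4 → (0x05>>4)&0x3 = 0x0
lvl:2 @ bit 6 → (0x05>>6)&0x3 = 0x0
slot signed 2b, MSB=1: 2 - 4 = -2

-2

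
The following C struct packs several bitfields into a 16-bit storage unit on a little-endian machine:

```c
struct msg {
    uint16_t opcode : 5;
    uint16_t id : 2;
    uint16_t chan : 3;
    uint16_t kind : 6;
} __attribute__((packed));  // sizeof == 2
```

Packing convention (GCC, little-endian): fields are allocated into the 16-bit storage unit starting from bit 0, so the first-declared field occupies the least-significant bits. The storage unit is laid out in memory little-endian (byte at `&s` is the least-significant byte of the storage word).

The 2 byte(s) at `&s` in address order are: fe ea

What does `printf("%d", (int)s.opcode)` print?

[0]=0xfe [1]=0xea (little-endian) → word 0xeafe
opcode:5 @ bit 0 → (0xeafe>>0)&0x1f = 0x1e  ←
id:2 @ bit 5 → (0xeafe>>5)&0x3 = 0x3
chan:3 @ bit 7 → (0xeafe>>7)&0x7 = 0x5
kind:6 @ bit 10 → (0xeafe>>10)&0x3f = 0x3a

30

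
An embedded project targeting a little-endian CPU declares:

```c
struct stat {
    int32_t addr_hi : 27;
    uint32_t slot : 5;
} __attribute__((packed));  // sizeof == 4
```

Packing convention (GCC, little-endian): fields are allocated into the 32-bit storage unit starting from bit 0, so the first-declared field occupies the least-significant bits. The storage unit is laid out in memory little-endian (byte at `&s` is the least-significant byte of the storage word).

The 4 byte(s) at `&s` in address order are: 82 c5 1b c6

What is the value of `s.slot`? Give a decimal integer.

[0]=0x82 [1]=0xc5 [2]=0x1b [3]=0xc6 (little-endian) → word 0xc61bc582
addr_hi:27 @ bit 0 → (0xc61bc582>>0)&0x7ffffff = 0x61bc582
slot:5 @ bit 27 → (0xc61bc582>>27)&0x1f = 0x18  ←

24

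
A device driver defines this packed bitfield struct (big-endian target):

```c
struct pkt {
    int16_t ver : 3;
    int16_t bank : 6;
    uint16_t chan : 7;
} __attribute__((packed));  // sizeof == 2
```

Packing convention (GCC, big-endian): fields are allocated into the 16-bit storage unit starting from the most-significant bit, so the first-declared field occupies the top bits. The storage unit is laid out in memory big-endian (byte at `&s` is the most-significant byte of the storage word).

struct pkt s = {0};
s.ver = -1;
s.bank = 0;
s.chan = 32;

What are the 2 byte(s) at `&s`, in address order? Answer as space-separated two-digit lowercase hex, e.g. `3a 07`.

ver:3 = -1 → 0x7 << 13 → word 0xe000
bank:6 = 0 → 0x0 << 7 → word 0xe000
chan:7 = 32 → 0x20 << 0 → word 0xe020
word = 0xe020 → big-endian bytes:
  [0]=0xe0  [1]=0x20

e0 20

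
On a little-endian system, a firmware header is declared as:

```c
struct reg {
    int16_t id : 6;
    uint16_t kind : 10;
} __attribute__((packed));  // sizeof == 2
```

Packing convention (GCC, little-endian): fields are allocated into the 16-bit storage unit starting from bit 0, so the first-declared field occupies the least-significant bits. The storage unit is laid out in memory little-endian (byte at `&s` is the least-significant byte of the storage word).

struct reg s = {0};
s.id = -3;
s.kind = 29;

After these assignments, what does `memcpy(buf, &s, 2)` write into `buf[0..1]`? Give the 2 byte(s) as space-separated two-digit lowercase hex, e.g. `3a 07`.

7d 07

[0+:6] id=-3 & 0x3f = 0x3d; word=0x003d
[6+:10] kind=29 & 0x3ff = 0x1d; word=0x077d
word = 0x077d → little-endian bytes:
  [0]=0x7d  [1]=0x07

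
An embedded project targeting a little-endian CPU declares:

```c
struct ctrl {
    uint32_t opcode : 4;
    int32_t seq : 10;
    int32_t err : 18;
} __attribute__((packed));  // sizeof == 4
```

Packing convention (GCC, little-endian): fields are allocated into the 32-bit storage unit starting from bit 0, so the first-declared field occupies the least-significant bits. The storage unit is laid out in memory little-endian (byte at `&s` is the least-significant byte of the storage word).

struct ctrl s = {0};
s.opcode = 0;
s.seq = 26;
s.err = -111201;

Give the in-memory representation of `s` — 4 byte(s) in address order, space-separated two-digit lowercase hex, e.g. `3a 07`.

opcode (4b) val=0 bits=0x0 at bit 0: 0x00000000
seq (10b) val=26 bits=0x1a at bit 4: 0x000001a0
err (18b) val=-111201 bits=0x24d9f at bit 14: 0x9367c1a0
word = 0x9367c1a0 → little-endian bytes:
  [0]=0xa0  [1]=0xc1  [2]=0x67  [3]=0x93

a0 c1 67 93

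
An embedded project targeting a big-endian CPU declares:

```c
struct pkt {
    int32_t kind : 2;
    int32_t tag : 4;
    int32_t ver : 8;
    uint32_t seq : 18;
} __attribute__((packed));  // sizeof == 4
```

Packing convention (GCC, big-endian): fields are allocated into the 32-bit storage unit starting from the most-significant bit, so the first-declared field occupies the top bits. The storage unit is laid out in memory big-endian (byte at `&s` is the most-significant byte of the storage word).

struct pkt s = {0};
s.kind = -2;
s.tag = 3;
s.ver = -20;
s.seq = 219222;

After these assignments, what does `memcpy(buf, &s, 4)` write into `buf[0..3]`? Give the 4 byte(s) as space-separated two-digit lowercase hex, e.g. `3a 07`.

8f b3 58 56

kind (2b) val=-2 bits=0x2 at bit 30: 0x80000000
tag (4b) val=3 bits=0x3 at bit 26: 0x8c000000
ver (8b) val=-20 bits=0xec at bit 18: 0x8fb00000
seq (18b) val=219222 bits=0x35856 at bit 0: 0x8fb35856
word = 0x8fb35856 → big-endian bytes:
  [0]=0x8f  [1]=0xb3  [2]=0x58  [3]=0x56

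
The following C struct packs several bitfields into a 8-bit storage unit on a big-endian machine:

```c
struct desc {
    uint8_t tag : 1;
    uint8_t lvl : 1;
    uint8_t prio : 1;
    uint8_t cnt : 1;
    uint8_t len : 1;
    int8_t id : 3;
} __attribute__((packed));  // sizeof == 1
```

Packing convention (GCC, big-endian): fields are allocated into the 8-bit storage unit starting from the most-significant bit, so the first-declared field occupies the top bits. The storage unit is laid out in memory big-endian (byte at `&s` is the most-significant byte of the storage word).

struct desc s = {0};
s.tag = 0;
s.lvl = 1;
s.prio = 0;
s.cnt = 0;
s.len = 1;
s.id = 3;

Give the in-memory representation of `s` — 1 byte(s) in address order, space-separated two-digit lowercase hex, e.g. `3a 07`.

tag:1 = 0 → 0x0 << 7 → word 0x00
lvl:1 = 1 → 0x1 << 6 → word 0x40
prio:1 = 0 → 0x0 << 5 → word 0x40
cnt:1 = 0 → 0x0 << 4 → word 0x40
len:1 = 1 → 0x1 << 3 → word 0x48
id:3 = 3 → 0x3 << 0 → word 0x4b
word = 0x4b → big-endian bytes:
  [0]=0x4b

4b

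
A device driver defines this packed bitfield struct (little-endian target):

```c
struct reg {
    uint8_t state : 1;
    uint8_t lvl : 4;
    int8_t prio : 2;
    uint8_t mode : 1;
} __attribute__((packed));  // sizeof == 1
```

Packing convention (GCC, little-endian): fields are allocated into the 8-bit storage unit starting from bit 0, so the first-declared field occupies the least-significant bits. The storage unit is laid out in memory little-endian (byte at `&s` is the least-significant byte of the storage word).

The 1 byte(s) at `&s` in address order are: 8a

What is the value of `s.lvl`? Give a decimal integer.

[0]=0x8a (little-endian) → word 0x8a
state:1 @ bit 0 → (0x8a>>0)&0x1 = 0x0
lvl:4 @ bit 1 → (0x8a>>1)&0xf = 0x5  ←
prio:2 @ bit 5 → (0x8a>>5)&0x3 = 0x0
mode:1 @ bit 7 → (0x8a>>7)&0x1 = 0x1

5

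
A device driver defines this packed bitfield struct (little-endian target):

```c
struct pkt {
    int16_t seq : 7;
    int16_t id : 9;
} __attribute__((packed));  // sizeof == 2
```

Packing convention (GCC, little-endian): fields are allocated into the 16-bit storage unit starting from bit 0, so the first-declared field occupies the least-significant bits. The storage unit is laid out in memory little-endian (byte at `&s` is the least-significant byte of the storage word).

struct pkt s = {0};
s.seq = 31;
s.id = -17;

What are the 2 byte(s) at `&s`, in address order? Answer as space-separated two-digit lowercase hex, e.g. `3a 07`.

seq (7b) val=31 bits=0x1f at bit 0: 0x001f
id (9b) val=-17 bits=0x1ef at bit 7: 0xf79f
word = 0xf79f → little-endian bytes:
  [0]=0x9f  [1]=0xf7

9f f7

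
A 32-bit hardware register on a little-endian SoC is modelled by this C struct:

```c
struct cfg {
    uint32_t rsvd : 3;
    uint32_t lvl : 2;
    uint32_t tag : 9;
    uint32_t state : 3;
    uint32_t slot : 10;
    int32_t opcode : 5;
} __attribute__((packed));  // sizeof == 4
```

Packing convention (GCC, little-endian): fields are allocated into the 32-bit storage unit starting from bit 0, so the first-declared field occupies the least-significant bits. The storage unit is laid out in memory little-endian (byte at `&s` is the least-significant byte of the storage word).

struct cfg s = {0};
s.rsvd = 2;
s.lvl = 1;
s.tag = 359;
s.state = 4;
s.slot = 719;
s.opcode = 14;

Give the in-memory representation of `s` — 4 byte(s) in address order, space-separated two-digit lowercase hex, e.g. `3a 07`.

[0+:3] rsvd=2 & 0x7 = 0x2; word=0x00000002
[3+:2] lvl=1 & 0x3 = 0x1; word=0x0000000a
[5+:9] tag=359 & 0x1ff = 0x167; word=0x00002cea
[14+:3] state=4 & 0x7 = 0x4; word=0x00012cea
[17+:10] slot=719 & 0x3ff = 0x2cf; word=0x059f2cea
[27+:5] opcode=14 & 0x1f = 0xe; word=0x759f2cea
word = 0x759f2cea → little-endian bytes:
  [0]=0xea  [1]=0x2c  [2]=0x9f  [3]=0x75

ea 2c 9f 75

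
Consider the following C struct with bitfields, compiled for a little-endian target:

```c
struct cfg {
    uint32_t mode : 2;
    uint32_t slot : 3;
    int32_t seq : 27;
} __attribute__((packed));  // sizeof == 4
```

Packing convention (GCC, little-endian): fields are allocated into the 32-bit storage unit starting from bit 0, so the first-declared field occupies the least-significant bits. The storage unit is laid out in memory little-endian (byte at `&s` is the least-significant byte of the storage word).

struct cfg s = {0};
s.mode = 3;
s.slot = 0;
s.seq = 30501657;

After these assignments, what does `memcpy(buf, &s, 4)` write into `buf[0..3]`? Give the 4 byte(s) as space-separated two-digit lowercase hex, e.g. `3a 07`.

23 63 2d 3a

mode:2 = 3 → 0x3 << 0 → word 0x00000003
slot:3 = 0 → 0x0 << 2 → word 0x00000003
seq:27 = 30501657 → 0x1d16b19 << 5 → word 0x3a2d6323
word = 0x3a2d6323 → little-endian bytes:
  [0]=0x23  [1]=0x63  [2]=0x2d  [3]=0x3a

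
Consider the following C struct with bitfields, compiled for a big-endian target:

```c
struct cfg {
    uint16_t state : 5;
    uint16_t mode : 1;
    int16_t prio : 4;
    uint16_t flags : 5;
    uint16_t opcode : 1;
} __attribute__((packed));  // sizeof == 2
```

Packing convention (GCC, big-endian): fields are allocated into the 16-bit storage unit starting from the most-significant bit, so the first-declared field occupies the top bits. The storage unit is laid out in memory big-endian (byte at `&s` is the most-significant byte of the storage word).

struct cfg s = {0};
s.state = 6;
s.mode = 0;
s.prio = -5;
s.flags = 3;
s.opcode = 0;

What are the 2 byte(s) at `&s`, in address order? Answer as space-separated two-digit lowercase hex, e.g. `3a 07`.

state:5 = 6 → 0x6 << 11 → word 0x3000
mode:1 = 0 → 0x0 << 10 → word 0x3000
prio:4 = -5 → 0xb << 6 → word 0x32c0
flags:5 = 3 → 0x3 << 1 → word 0x32c6
opcode:1 = 0 → 0x0 << 0 → word 0x32c6
word = 0x32c6 → big-endian bytes:
  [0]=0x32  [1]=0xc6

32 c6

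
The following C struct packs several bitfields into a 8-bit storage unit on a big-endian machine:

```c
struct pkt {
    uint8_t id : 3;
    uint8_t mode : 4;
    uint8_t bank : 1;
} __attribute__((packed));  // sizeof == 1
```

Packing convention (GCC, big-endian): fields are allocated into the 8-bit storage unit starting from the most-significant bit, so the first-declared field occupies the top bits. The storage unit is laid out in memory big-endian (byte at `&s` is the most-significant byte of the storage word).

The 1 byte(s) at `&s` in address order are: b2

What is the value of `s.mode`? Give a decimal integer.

[0]=0xb2 (big-endian) → word 0xb2
id:3 @ bit 5 → (0xb2>>5)&0x7 = 0x5
mode:4 @ bit 1 → (0xb2>>1)&0xf = 0x9  ←
bank:1 @ bit 0 → (0xb2>>0)&0x1 = 0x0

9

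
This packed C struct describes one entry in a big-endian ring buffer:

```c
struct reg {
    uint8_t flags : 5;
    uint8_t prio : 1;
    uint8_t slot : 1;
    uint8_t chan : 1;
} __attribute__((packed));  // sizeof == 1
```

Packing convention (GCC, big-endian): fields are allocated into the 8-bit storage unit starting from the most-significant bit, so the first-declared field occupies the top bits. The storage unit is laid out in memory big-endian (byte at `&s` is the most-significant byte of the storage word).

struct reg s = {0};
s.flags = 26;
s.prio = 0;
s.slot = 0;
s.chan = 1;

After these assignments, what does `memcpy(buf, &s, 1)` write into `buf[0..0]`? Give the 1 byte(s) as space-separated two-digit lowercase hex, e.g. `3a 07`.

d1

flags (5b) val=26 bits=0x1a at bit 3: 0xd0
prio (1b) val=0 bits=0x0 at bit 2: 0xd0
slot (1b) val=0 bits=0x0 at bit 1: 0xd0
chan (1b) val=1 bits=0x1 at bit 0: 0xd1
word = 0xd1 → big-endian bytes:
  [0]=0xd1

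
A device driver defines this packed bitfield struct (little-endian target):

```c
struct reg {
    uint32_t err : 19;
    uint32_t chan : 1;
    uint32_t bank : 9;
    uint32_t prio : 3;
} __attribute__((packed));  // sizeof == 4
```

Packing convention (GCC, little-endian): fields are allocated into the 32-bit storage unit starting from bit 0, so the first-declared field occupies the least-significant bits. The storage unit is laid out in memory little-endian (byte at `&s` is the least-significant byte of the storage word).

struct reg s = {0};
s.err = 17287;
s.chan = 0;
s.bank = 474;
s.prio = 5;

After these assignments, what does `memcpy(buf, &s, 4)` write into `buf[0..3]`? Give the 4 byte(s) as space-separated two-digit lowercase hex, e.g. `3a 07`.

87 43 a0 bd

err:19 = 17287 → 0x4387 << 0 → word 0x00004387
chan:1 = 0 → 0x0 << 19 → word 0x00004387
bank:9 = 474 → 0x1da << 20 → word 0x1da04387
prio:3 = 5 → 0x5 << 29 → word 0xbda04387
word = 0xbda04387 → little-endian bytes:
  [0]=0x87  [1]=0x43  [2]=0xa0  [3]=0xbd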